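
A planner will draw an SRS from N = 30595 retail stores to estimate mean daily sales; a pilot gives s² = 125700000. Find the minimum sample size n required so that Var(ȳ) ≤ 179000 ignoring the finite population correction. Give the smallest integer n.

703

Without fpc, n₀ = s²/D = 125700000/179000 = 702.2346.
Rounding up, n = 703.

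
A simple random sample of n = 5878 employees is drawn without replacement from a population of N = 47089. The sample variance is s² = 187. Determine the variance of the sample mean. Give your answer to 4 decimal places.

0.0278

Under SRS without replacement, Var(ȳ) = (1 − f)·s²/n with f = n/N = 5878/47089 = 0.12482745.
Var(ȳ) = (1 − 0.12482745)·187/5878 = 0.87517255·0.031813542 = 0.027842339.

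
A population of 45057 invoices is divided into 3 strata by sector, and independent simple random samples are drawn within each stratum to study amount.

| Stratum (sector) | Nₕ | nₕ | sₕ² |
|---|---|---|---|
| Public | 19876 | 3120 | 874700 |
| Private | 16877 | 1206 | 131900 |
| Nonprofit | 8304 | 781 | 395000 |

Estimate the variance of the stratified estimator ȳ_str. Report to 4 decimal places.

75.8033

Var(ȳ_str) = Σₕ Wₕ²(1 − fₕ)sₕ²/nₕ with Wₕ = Nₕ/N, N = 45057.
Public: Wₕ = 0.44113012; term = 0.44113012²·(1 − 0.15697323)·874700/3120 = 45.991686.
Private: Wₕ = 0.37456999; term = 0.37456999²·(1 − 0.07145820)·131900/1206 = 14.248361.
Nonprofit: Wₕ = 0.18429989; term = 0.18429989²·(1 − 0.09405106)·395000/781 = 15.563237.
Sum = 75.803284.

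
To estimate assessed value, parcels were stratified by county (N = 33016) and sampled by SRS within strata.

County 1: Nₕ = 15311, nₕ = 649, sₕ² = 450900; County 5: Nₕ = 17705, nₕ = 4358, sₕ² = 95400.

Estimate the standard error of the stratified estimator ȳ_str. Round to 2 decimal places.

Var(ȳ_str) = Σₕ Wₕ²(1 − fₕ)sₕ²/nₕ with Wₕ = Nₕ/N, N = 33016.
County 1: Wₕ = 0.46374485; term = 0.46374485²·(1 − 0.04238783)·450900/649 = 143.08147.
County 5: Wₕ = 0.53625515; term = 0.53625515²·(1 − 0.24614516)·95400/4358 = 4.7456076.
Sum = 147.82708.
SE = √(147.82708) = 12.16.

12.16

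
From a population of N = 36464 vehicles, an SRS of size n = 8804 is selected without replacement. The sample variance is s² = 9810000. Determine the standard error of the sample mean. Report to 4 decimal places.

29.0729

Under SRS without replacement, Var(ȳ) = (1 − f)·s²/n with f = n/N = 8804/36464 = 0.24144362.
Var(ȳ) = (1 − 0.24144362)·9810000/8804 = 0.75855638·1114.2662 = 845.23377.
SE(ȳ) = √(845.23377) = 29.0729.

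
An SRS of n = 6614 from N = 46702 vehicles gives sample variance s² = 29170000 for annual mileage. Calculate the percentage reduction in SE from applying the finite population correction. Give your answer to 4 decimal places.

7.3513

f = n/N = 6614/46702 = 0.14162134.
SE_no-fpc = √(s²/n) = 66.410404; SE_fpc = √((1−f)s²/n) = 61.528393.
Ratio = √(1−f) = 0.92648727. Reduction = 100·(1 − 0.92648727) = 7.3513%.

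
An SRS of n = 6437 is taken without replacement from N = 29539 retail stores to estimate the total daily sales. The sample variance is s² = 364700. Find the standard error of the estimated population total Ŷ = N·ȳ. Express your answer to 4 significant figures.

196600

Var(Ŷ) = N²·Var(ȳ) = N²·(1 − n/N)·s²/n.
f = 6437/29539 = 0.21791530; Var(ȳ) = 0.78208470·364700/6437 = 44.310438.
Var(Ŷ) = 29539² · 44.310438 = 3.8663184 × 10^10.
SE(Ŷ) = √(3.8663184 × 10^10) = 196600.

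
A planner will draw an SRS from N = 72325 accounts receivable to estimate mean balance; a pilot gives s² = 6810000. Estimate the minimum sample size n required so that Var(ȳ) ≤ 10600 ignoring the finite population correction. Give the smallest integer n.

643

Without fpc, n₀ = s²/D = 6810000/10600 = 642.4528.
Rounding up, n = 643.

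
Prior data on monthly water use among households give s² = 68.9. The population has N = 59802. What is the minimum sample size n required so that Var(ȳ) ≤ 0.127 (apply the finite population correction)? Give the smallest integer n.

Without fpc, n₀ = s²/D = 68.9/0.127 = 542.5197.
With fpc, (1 − n/N)·s²/n ≤ D requires n ≥ n₀/(1 + n₀/N) = 542.5197/(1 + 542.5197/59802) = 537.6422.
Rounding up, n = 538.

538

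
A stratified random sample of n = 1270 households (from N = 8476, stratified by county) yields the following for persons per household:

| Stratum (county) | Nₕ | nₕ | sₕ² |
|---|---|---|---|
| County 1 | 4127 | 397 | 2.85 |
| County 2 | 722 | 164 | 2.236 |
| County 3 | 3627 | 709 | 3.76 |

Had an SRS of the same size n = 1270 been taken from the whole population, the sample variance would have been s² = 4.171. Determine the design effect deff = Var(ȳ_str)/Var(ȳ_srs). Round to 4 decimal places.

Var(ȳ_str) = Σ Wₕ²(1−fₕ)sₕ²/nₕ with Wₕ = Nₕ/8476:
  County 1: (4127/8476)²·(1−397/4127)·2.85/397 = 0.0015382105
  County 2: (722/8476)²·(1−164/722)·2.236/164 = 7.6457035 × 10^-5
  County 3: (3627/8476)²·(1−709/3627)·3.76/709 = 7.8125454 × 10^-4
  → Var(ȳ_str) = 0.0023959221.
Var(ȳ_srs) = (1 − 1270/8476)·4.171/1270 = 0.0027921566.
deff = 0.0023959221 / 0.0027921566 = 0.8581.

0.8581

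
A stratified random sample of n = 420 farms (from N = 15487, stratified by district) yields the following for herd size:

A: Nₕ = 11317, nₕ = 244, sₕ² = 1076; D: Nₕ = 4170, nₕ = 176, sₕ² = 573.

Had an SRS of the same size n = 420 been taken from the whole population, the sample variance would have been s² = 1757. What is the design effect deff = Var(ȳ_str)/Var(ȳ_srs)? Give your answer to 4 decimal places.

0.6217

Var(ȳ_str) = Σ Wₕ²(1−fₕ)sₕ²/nₕ with Wₕ = Nₕ/15487:
  A: (11317/15487)²·(1−244/11317)·1076/244 = 2.3040106
  D: (4170/15487)²·(1−176/4170)·573/176 = 0.22607444
  → Var(ȳ_str) = 2.530085.
Var(ȳ_srs) = (1 − 420/15487)·1757/420 = 4.0698833.
deff = 2.530085 / 4.0698833 = 0.6217.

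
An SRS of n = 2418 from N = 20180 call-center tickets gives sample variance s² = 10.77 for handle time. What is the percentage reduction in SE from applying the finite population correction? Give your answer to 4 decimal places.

6.1822

f = n/N = 2418/20180 = 0.11982161.
SE_no-fpc = √(s²/n) = 0.066739001; SE_fpc = √((1−f)s²/n) = 0.062613078.
Ratio = √(1−f) = 0.93817823. Reduction = 100·(1 − 0.93817823) = 6.1822%.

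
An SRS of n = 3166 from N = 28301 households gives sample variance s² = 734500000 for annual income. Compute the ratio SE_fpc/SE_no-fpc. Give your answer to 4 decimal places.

f = n/N = 3166/28301 = 0.11186884.
SE_no-fpc = √(s²/n) = 481.65985; SE_fpc = √((1−f)s²/n) = 453.91967.
Ratio = √(1−f) = 0.94240711.

0.9424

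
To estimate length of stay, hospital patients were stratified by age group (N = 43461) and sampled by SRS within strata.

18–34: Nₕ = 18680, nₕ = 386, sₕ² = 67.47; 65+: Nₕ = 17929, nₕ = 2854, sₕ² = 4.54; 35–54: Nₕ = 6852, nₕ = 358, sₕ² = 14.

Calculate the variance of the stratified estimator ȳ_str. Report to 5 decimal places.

Var(ȳ_str) = Σₕ Wₕ²(1 − fₕ)sₕ²/nₕ with Wₕ = Nₕ/N, N = 43461.
18–34: Wₕ = 0.42981063; term = 0.42981063²·(1 − 0.02066381)·67.47/386 = 0.03162347.
65+: Wₕ = 0.41253077; term = 0.41253077²·(1 − 0.15918345)·4.54/2854 = 2.2762284 × 10^-4.
35–54: Wₕ = 0.15765859; term = 0.15765859²·(1 − 0.05224752)·14/358 = 9.2124516 × 10^-4.
Sum = 0.032772338.

0.03277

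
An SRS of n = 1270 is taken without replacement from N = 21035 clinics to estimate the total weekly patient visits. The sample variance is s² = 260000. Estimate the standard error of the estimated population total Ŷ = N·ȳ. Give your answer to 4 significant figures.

Var(Ŷ) = N²·Var(ȳ) = N²·(1 − n/N)·s²/n.
f = 1270/21035 = 0.06037556; Var(ȳ) = 0.93962444·260000/1270 = 192.36406.
Var(Ŷ) = 21035² · 192.36406 = 8.5115561 × 10^10.
SE(Ŷ) = √(8.5115561 × 10^10) = 291700.

291700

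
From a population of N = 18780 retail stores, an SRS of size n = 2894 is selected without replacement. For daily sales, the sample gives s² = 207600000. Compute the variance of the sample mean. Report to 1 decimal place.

60680.3

Under SRS without replacement, Var(ȳ) = (1 − f)·s²/n with f = n/N = 2894/18780 = 0.15410011.
Var(ȳ) = (1 − 0.15410011)·207600000/2894 = 0.84589989·71734.623 = 60680.31.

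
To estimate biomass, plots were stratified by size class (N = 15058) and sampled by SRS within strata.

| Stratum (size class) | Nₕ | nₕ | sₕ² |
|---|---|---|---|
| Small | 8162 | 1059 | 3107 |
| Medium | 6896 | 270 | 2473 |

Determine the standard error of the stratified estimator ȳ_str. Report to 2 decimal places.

1.61

Var(ȳ_str) = Σₕ Wₕ²(1 − fₕ)sₕ²/nₕ with Wₕ = Nₕ/N, N = 15058.
Small: Wₕ = 0.54203746; term = 0.54203746²·(1 − 0.12974761)·3107/1059 = 0.75015173.
Medium: Wₕ = 0.45796254; term = 0.45796254²·(1 − 0.03915313)·2473/270 = 1.8457567.
Sum = 2.5959084.
SE = √(2.5959084) = 1.61.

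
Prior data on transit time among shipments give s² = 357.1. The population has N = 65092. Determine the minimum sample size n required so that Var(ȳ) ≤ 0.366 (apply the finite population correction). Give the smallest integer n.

962

Without fpc, n₀ = s²/D = 357.1/0.366 = 975.6831.
With fpc, (1 − n/N)·s²/n ≤ D requires n ≥ n₀/(1 + n₀/N) = 975.6831/(1 + 975.6831/65092) = 961.2743.
Rounding up, n = 962.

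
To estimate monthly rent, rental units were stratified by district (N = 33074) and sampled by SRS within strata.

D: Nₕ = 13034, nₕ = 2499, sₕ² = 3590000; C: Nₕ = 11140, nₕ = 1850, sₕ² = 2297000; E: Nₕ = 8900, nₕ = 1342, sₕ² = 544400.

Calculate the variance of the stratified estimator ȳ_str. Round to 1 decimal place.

322.7

Var(ȳ_str) = Σₕ Wₕ²(1 − fₕ)sₕ²/nₕ with Wₕ = Nₕ/N, N = 33074.
D: Wₕ = 0.39408599; term = 0.39408599²·(1 − 0.19172932)·3590000/2499 = 180.32959.
C: Wₕ = 0.33682046; term = 0.33682046²·(1 − 0.16606822)·2297000/1850 = 117.46723.
E: Wₕ = 0.26909355; term = 0.26909355²·(1 − 0.15078652)·544400/1342 = 24.945318.
Sum = 322.74214.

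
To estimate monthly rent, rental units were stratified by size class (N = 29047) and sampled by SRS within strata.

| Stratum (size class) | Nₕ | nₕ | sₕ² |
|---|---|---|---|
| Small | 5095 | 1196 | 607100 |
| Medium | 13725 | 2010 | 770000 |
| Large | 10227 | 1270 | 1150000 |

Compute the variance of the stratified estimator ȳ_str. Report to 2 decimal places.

Var(ȳ_str) = Σₕ Wₕ²(1 − fₕ)sₕ²/nₕ with Wₕ = Nₕ/N, N = 29047.
Small: Wₕ = 0.17540538; term = 0.17540538²·(1 − 0.23473994)·607100/1196 = 11.951541.
Medium: Wₕ = 0.47251007; term = 0.47251007²·(1 − 0.14644809)·770000/2010 = 73.004015.
Large: Wₕ = 0.35208455; term = 0.35208455²·(1 − 0.12418109)·1150000/1270 = 98.31106.
Sum = 183.26662.

183.27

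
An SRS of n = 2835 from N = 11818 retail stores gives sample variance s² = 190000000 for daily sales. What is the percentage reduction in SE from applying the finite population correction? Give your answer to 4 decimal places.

f = n/N = 2835/11818 = 0.23988831.
SE_no-fpc = √(s²/n) = 258.88105; SE_fpc = √((1−f)s²/n) = 225.70385.
Ratio = √(1−f) = 0.87184385. Reduction = 100·(1 − 0.87184385) = 12.8156%.

12.8156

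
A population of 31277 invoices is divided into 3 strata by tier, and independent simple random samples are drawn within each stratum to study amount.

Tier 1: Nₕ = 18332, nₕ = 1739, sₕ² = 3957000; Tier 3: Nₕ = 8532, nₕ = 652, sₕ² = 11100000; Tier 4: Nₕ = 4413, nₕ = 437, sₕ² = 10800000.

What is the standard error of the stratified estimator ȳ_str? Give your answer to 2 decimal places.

Var(ȳ_str) = Σₕ Wₕ²(1 − fₕ)sₕ²/nₕ with Wₕ = Nₕ/N, N = 31277.
Tier 1: Wₕ = 0.58611759; term = 0.58611759²·(1 − 0.09486144)·3957000/1739 = 707.54009.
Tier 3: Wₕ = 0.27278831; term = 0.27278831²·(1 − 0.07641819)·11100000/652 = 1170.0442.
Tier 4: Wₕ = 0.14109409; term = 0.14109409²·(1 − 0.09902561)·10800000/437 = 443.27419.
Sum = 2320.8585.
SE = √(2320.8585) = 48.18.

48.18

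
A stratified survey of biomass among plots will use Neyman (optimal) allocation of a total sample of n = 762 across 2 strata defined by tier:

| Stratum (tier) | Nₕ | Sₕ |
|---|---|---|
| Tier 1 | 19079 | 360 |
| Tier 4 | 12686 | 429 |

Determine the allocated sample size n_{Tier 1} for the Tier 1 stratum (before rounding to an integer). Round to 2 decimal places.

425.14

Neyman allocation: nₕ = n·NₕSₕ / Σⱼ NⱼSⱼ.
Σ NⱼSⱼ = 19079·360 + 12686·429 = 1.2310734 × 10^7.
n_{Tier 1} = 762·19079·360 / (1.2310734 × 10^7) = 425.14.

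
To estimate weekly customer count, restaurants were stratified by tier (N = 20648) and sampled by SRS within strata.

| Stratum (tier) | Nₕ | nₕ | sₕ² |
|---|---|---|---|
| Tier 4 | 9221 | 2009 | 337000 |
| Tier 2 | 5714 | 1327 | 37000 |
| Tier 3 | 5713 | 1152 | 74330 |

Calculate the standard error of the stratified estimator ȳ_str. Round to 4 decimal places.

5.6346

Var(ȳ_str) = Σₕ Wₕ²(1 − fₕ)sₕ²/nₕ with Wₕ = Nₕ/N, N = 20648.
Tier 4: Wₕ = 0.44658078; term = 0.44658078²·(1 − 0.21787225)·337000/2009 = 26.165421.
Tier 2: Wₕ = 0.27673382; term = 0.27673382²·(1 − 0.23223661)·37000/1327 = 1.6393915.
Tier 3: Wₕ = 0.27668539; term = 0.27668539²·(1 − 0.20164537)·74330/1152 = 3.9434829.
Sum = 31.748295.
SE = √(31.748295) = 5.6346.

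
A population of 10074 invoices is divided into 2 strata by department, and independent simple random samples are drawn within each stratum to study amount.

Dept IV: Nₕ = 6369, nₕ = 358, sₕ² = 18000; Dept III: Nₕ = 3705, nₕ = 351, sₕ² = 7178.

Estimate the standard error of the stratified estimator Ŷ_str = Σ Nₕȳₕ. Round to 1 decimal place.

Var(Ŷ_str) = Σₕ Nₕ²(1 − fₕ)sₕ²/nₕ.
Dept IV: 6369²·(1 − 358/6369)·18000/358 = 1.9248968 × 10^9.
Dept III: 3705²·(1 − 351/3705)·7178/351 = 2.5412513 × 10^8.
Sum = 2.1790219 × 10^9.
SE = √(2.1790219 × 10^9) = 46680.0.

46680.0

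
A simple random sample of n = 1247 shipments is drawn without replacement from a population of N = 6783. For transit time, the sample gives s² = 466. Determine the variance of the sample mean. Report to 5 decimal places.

Under SRS without replacement, Var(ȳ) = (1 − f)·s²/n with f = n/N = 1247/6783 = 0.18384196.
Var(ȳ) = (1 − 0.18384196)·466/1247 = 0.81615804·0.37369687 = 0.30499571.

0.30500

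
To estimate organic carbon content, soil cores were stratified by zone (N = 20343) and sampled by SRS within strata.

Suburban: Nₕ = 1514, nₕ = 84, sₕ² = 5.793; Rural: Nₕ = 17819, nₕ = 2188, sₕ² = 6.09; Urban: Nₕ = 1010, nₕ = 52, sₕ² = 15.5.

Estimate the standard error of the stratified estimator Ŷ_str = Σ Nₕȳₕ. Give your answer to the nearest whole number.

Var(Ŷ_str) = Σₕ Nₕ²(1 − fₕ)sₕ²/nₕ.
Suburban: 1514²·(1 − 84/1514)·5.793/84 = 149309.06.
Rural: 17819²·(1 − 2188/17819)·6.09/2188 = 775246.95.
Urban: 1010²·(1 − 52/1010)·15.5/52 = 288413.27.
Sum = 1.2129693 × 10^6.
SE = √(1.2129693 × 10^6) = 1101.

1101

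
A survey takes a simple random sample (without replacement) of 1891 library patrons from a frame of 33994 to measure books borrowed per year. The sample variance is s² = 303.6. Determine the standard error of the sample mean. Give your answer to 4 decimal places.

Under SRS without replacement, Var(ȳ) = (1 − f)·s²/n with f = n/N = 1891/33994 = 0.05562746.
Var(ȳ) = (1 − 0.05562746)·303.6/1891 = 0.94437254·0.16054997 = 0.15161899.
SE(ȳ) = √(0.15161899) = 0.3894.

0.3894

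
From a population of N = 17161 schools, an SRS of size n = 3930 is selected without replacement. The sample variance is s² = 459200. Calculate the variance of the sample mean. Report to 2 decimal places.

90.09

Under SRS without replacement, Var(ȳ) = (1 − f)·s²/n with f = n/N = 3930/17161 = 0.22900763.
Var(ȳ) = (1 − 0.22900763)·459200/3930 = 0.77099237·116.84478 = 90.086436.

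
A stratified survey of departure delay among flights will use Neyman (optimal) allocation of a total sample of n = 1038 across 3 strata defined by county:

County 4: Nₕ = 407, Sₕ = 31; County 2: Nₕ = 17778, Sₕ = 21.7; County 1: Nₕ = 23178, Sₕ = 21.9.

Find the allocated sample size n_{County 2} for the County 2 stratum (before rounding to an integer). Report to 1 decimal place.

Neyman allocation: nₕ = n·NₕSₕ / Σⱼ NⱼSⱼ.
Σ NⱼSⱼ = 407·31 + 17778·21.7 + 23178·21.9 = 905997.8.
n_{County 2} = 1038·17778·21.7 / 905997.8 = 442.0.

442.0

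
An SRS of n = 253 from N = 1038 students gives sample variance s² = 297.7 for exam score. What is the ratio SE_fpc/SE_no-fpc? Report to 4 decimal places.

0.8696

f = n/N = 253/1038 = 0.24373796.
SE_no-fpc = √(s²/n) = 1.0847487; SE_fpc = √((1−f)s²/n) = 0.94333361.
Ratio = √(1−f) = 0.86963328.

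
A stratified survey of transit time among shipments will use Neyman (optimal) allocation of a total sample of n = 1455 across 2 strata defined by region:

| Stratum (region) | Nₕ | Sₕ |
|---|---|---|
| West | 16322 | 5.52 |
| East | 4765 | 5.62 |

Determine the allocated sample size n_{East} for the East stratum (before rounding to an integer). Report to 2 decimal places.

Neyman allocation: nₕ = n·NₕSₕ / Σⱼ NⱼSⱼ.
Σ NⱼSⱼ = 16322·5.52 + 4765·5.62 = 116876.74.
n_{East} = 1455·4765·5.62 / 116876.74 = 333.38.

333.38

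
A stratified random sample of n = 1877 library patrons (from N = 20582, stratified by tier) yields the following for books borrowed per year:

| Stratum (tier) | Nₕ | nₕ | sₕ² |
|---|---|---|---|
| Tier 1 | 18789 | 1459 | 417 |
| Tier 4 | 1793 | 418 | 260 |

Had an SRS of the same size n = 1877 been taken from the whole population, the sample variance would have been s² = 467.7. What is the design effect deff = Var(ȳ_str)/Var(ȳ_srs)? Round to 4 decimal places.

Var(ȳ_str) = Σ Wₕ²(1−fₕ)sₕ²/nₕ with Wₕ = Nₕ/20582:
  Tier 1: (18789/20582)²·(1−1459/18789)·417/1459 = 0.21968876
  Tier 4: (1793/20582)²·(1−418/1793)·260/418 = 0.0036199695
  → Var(ȳ_str) = 0.22330873.
Var(ȳ_srs) = (1 − 1877/20582)·467.7/1877 = 0.22645047.
deff = 0.22330873 / 0.22645047 = 0.9861.

0.9861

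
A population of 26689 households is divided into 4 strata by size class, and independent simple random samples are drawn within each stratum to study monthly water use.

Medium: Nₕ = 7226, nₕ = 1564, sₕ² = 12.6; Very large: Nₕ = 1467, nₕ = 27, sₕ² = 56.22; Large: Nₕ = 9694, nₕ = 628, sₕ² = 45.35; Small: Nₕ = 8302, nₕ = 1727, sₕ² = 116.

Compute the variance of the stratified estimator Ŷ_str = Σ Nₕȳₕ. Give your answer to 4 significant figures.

1.474 × 10^7

Var(Ŷ_str) = Σₕ Nₕ²(1 − fₕ)sₕ²/nₕ.
Medium: 7226²·(1 − 1564/7226)·12.6/1564 = 329610.94.
Very large: 1467²·(1 − 27/1467)·56.22/27 = 4.3986528 × 10^6.
Large: 9694²·(1 − 628/9694)·45.35/628 = 6.3465306 × 10^6.
Small: 8302²·(1 − 1727/8302)·116/1727 = 3.6664362 × 10^6.
Sum = 1.4741231 × 10^7.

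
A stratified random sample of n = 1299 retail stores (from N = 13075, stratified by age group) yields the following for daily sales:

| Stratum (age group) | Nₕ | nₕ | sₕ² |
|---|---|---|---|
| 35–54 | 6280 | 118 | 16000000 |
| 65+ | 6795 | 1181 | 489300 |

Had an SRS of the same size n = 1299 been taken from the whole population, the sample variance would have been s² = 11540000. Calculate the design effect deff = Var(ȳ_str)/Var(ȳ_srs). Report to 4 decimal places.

Var(ȳ_str) = Σ Wₕ²(1−fₕ)sₕ²/nₕ with Wₕ = Nₕ/13075:
  35–54: (6280/13075)²·(1−118/6280)·16000000/118 = 30692.758
  65+: (6795/13075)²·(1−1181/6795)·489300/1181 = 92.449335
  → Var(ȳ_str) = 30785.207.
Var(ȳ_srs) = (1 − 1299/13075)·11540000/1299 = 8001.1564.
deff = 30785.207 / 8001.1564 = 3.8476.

3.8476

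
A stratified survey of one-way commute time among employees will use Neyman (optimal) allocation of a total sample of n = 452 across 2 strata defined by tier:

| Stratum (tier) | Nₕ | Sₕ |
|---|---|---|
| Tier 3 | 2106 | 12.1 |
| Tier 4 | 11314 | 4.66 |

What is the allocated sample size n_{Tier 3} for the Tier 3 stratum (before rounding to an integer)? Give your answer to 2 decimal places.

Neyman allocation: nₕ = n·NₕSₕ / Σⱼ NⱼSⱼ.
Σ NⱼSⱼ = 2106·12.1 + 11314·4.66 = 78205.84.
n_{Tier 3} = 452·2106·12.1 / 78205.84 = 147.28.

147.28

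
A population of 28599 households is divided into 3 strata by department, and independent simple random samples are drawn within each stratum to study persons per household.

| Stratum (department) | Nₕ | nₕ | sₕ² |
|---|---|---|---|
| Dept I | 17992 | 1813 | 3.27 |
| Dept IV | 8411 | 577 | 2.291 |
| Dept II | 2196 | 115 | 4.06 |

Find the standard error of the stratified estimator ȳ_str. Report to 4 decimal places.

0.0340

Var(ȳ_str) = Σₕ Wₕ²(1 − fₕ)sₕ²/nₕ with Wₕ = Nₕ/N, N = 28599.
Dept I: Wₕ = 0.62911291; term = 0.62911291²·(1 − 0.10076701)·3.27/1813 = 6.4191773 × 10^-4.
Dept IV: Wₕ = 0.29410119; term = 0.29410119²·(1 − 0.06860064)·2.291/577 = 3.1987388 × 10^-4.
Dept II: Wₕ = 0.07678590; term = 0.07678590²·(1 − 0.05236794)·4.06/115 = 1.9725631 × 10^-4.
Sum = 0.0011590479.
SE = √(0.0011590479) = 0.0340.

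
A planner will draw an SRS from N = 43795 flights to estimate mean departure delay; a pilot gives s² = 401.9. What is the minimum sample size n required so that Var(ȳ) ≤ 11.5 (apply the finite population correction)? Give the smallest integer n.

Without fpc, n₀ = s²/D = 401.9/11.5 = 34.9478.
With fpc, (1 − n/N)·s²/n ≤ D requires n ≥ n₀/(1 + n₀/N) = 34.9478/(1 + 34.9478/43795) = 34.9199.
Rounding up, n = 35.

35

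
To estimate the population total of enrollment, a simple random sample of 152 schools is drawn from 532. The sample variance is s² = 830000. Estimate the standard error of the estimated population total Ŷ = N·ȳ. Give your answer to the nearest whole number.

Var(Ŷ) = N²·Var(ȳ) = N²·(1 − n/N)·s²/n.
f = 152/532 = 0.28571429; Var(ȳ) = 0.71428571·830000/152 = 3900.3759.
Var(Ŷ) = 532² · 3900.3759 = 1.1039 × 10^9.
SE(Ŷ) = √(1.1039 × 10^9) = 33225.

33225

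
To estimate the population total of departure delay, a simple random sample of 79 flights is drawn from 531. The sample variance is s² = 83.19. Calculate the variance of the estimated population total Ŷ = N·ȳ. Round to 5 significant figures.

Var(Ŷ) = N²·Var(ȳ) = N²·(1 − n/N)·s²/n.
f = 79/531 = 0.14877589; Var(ȳ) = 0.85122411·83.19/79 = 0.89637131.
Var(Ŷ) = 531² · 0.89637131 = 252741.75.

252740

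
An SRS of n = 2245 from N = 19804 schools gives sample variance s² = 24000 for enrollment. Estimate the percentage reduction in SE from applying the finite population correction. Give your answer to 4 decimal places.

5.8385

f = n/N = 2245/19804 = 0.11336094.
SE_no-fpc = √(s²/n) = 3.2696213; SE_fpc = √((1−f)s²/n) = 3.0787249.
Ratio = √(1−f) = 0.94161514. Reduction = 100·(1 − 0.94161514) = 5.8385%.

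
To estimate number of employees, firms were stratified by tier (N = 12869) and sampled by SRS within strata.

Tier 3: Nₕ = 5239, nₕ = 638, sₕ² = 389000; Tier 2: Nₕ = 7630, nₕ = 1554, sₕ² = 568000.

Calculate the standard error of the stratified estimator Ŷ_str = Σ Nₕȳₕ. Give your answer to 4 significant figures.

Var(Ŷ_str) = Σₕ Nₕ²(1 − fₕ)sₕ²/nₕ.
Tier 3: 5239²·(1 − 638/5239)·389000/638 = 1.4697029 × 10^10.
Tier 2: 7630²·(1 − 1554/7630)·568000/1554 = 1.6944924 × 10^10.
Sum = 3.1641953 × 10^10.
SE = √(3.1641953 × 10^10) = 177900.

177900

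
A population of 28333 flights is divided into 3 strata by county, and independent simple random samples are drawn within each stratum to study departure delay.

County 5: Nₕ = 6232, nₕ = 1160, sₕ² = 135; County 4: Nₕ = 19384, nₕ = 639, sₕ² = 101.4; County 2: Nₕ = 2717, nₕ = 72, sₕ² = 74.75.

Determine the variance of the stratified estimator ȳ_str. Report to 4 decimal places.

Var(ȳ_str) = Σₕ Wₕ²(1 − fₕ)sₕ²/nₕ with Wₕ = Nₕ/N, N = 28333.
County 5: Wₕ = 0.21995553; term = 0.21995553²·(1 − 0.18613607)·135/1160 = 0.0045824459.
County 4: Wₕ = 0.68414923; term = 0.68414923²·(1 − 0.03296533)·101.4/639 = 0.071825857.
County 2: Wₕ = 0.09589525; term = 0.09589525²·(1 − 0.02649982)·74.75/72 = 0.0092941332.
Sum = 0.085702436.

0.0857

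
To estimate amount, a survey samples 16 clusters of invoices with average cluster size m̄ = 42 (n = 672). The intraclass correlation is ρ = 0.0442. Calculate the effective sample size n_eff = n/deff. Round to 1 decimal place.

239.0

deff = 1 + (42 − 1)·0.0442 = 1 + 1.8122 = 2.8122.
n_eff = 672 / 2.8122 = 239.0.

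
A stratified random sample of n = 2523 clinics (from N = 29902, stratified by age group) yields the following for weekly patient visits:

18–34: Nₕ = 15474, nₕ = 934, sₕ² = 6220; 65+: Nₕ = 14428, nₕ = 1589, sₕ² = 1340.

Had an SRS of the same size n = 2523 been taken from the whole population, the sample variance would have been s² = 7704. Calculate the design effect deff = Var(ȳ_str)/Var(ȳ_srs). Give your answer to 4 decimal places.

Var(ȳ_str) = Σ Wₕ²(1−fₕ)sₕ²/nₕ with Wₕ = Nₕ/29902:
  18–34: (15474/29902)²·(1−934/15474)·6220/934 = 1.6757531
  65+: (14428/29902)²·(1−1589/14428)·1340/1589 = 0.17471
  → Var(ȳ_str) = 1.8504631.
Var(ȳ_srs) = (1 − 2523/29902)·7704/2523 = 2.7958661.
deff = 1.8504631 / 2.7958661 = 0.6619.

0.6619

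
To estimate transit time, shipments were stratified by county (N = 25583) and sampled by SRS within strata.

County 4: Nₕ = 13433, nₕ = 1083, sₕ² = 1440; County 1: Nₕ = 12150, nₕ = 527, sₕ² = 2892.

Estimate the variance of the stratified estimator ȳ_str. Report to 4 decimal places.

Var(ȳ_str) = Σₕ Wₕ²(1 − fₕ)sₕ²/nₕ with Wₕ = Nₕ/N, N = 25583.
County 4: Wₕ = 0.52507525; term = 0.52507525²·(1 − 0.08062235)·1440/1083 = 0.33703194.
County 1: Wₕ = 0.47492475; term = 0.47492475²·(1 − 0.04337449)·2892/527 = 1.1840751.
Sum = 1.521107.

1.5211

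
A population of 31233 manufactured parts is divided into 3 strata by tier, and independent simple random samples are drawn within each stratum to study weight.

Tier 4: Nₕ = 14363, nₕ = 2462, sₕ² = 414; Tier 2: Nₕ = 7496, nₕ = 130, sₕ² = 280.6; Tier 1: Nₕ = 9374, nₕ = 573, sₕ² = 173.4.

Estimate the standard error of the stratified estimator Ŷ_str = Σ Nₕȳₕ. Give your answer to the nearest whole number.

Var(Ŷ_str) = Σₕ Nₕ²(1 − fₕ)sₕ²/nₕ.
Tier 4: 14363²·(1 − 2462/14363)·414/2462 = 2.8743583 × 10^7.
Tier 2: 7496²·(1 − 130/7496)·280.6/130 = 1.1918061 × 10^8.
Tier 1: 9374²·(1 − 573/9374)·173.4/573 = 2.4966142 × 10^7.
Sum = 1.7289034 × 10^8.
SE = √(1.7289034 × 10^8) = 13149.

13149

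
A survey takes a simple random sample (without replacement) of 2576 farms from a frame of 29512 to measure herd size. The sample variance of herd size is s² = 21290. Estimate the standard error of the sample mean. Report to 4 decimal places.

2.7465

Under SRS without replacement, Var(ȳ) = (1 − f)·s²/n with f = n/N = 2576/29512 = 0.08728653.
Var(ȳ) = (1 − 0.08728653)·21290/2576 = 0.91271347·8.2647516 = 7.5433501.
SE(ȳ) = √(7.5433501) = 2.7465.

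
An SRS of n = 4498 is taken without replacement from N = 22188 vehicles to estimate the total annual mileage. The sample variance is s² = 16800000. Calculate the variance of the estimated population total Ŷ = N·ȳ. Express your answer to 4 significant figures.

Var(Ŷ) = N²·Var(ȳ) = N²·(1 − n/N)·s²/n.
f = 4498/22188 = 0.20272219; Var(ȳ) = 0.79727781·16800000/4498 = 2977.8273.
Var(Ŷ) = 22188² · 2977.8273 = 1.4660062 × 10^12.

1.466 × 10^12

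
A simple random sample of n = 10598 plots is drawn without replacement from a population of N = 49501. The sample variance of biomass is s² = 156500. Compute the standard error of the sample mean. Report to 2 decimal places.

3.41

Under SRS without replacement, Var(ȳ) = (1 − f)·s²/n with f = n/N = 10598/49501 = 0.21409668.
Var(ȳ) = (1 − 0.21409668)·156500/10598 = 0.78590332·14.766937 = 11.605385.
SE(ȳ) = √(11.605385) = 3.41.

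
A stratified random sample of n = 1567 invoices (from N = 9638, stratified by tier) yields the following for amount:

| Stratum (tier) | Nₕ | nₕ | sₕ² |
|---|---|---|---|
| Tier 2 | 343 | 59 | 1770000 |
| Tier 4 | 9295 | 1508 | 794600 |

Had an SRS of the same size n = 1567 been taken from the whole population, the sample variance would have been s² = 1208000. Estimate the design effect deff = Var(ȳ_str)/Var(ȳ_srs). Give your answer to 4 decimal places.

0.6847

Var(ȳ_str) = Σ Wₕ²(1−fₕ)sₕ²/nₕ with Wₕ = Nₕ/9638:
  Tier 2: (343/9638)²·(1−59/343)·1770000/59 = 31.460083
  Tier 4: (9295/9638)²·(1−1508/9295)·794600/1508 = 410.57542
  → Var(ȳ_str) = 442.0355.
Var(ȳ_srs) = (1 − 1567/9638)·1208000/1567 = 645.5626.
deff = 442.0355 / 645.5626 = 0.6847.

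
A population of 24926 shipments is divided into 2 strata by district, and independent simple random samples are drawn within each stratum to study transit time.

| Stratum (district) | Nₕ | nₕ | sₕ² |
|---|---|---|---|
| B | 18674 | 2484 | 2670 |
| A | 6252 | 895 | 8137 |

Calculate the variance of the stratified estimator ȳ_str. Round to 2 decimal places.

1.01

Var(ȳ_str) = Σₕ Wₕ²(1 − fₕ)sₕ²/nₕ with Wₕ = Nₕ/N, N = 24926.
B: Wₕ = 0.74917757; term = 0.74917757²·(1 − 0.13301917)·2670/2484 = 0.52304456.
A: Wₕ = 0.25082243; term = 0.25082243²·(1 − 0.14315419)·8137/895 = 0.49009099.
Sum = 1.0131356.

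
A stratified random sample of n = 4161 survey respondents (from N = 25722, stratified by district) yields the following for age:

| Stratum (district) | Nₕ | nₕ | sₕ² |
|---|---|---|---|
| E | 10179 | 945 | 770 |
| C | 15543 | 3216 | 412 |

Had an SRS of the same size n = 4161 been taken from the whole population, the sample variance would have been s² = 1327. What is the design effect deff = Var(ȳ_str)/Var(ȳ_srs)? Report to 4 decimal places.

Var(ȳ_str) = Σ Wₕ²(1−fₕ)sₕ²/nₕ with Wₕ = Nₕ/25722:
  E: (10179/25722)²·(1−945/10179)·770/945 = 0.11575625
  C: (15543/25722)²·(1−3216/15543)·412/3216 = 0.037099149
  → Var(ȳ_str) = 0.1528554.
Var(ȳ_srs) = (1 − 4161/25722)·1327/4161 = 0.26732364.
deff = 0.1528554 / 0.26732364 = 0.5718.

0.5718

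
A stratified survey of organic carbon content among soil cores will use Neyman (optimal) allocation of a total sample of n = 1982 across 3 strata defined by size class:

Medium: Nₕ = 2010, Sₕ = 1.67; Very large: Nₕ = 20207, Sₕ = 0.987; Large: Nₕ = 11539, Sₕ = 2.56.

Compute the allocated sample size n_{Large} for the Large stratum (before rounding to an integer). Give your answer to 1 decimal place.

Neyman allocation: nₕ = n·NₕSₕ / Σⱼ NⱼSⱼ.
Σ NⱼSⱼ = 2010·1.67 + 20207·0.987 + 11539·2.56 = 52840.849.
n_{Large} = 1982·11539·2.56 / 52840.849 = 1108.0.

1108.0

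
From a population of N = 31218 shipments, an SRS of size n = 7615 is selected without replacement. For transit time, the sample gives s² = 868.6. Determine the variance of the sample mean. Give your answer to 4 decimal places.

0.0862

Under SRS without replacement, Var(ȳ) = (1 − f)·s²/n with f = n/N = 7615/31218 = 0.24392978.
Var(ȳ) = (1 − 0.24392978)·868.6/7615 = 0.75607022·0.11406435 = 0.086240655.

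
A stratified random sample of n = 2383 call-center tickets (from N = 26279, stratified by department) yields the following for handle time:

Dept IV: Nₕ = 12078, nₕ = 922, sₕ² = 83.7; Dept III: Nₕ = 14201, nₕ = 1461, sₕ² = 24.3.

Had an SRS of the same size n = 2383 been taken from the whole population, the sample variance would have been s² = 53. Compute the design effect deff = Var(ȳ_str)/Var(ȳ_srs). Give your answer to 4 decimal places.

Var(ȳ_str) = Σ Wₕ²(1−fₕ)sₕ²/nₕ with Wₕ = Nₕ/26279:
  Dept IV: (12078/26279)²·(1−922/12078)·83.7/922 = 0.017712522
  Dept III: (14201/26279)²·(1−1461/14201)·24.3/1461 = 0.0043573931
  → Var(ȳ_str) = 0.022069915.
Var(ȳ_srs) = (1 − 2383/26279)·53/2383 = 0.020224053.
deff = 0.022069915 / 0.020224053 = 1.0913.

1.0913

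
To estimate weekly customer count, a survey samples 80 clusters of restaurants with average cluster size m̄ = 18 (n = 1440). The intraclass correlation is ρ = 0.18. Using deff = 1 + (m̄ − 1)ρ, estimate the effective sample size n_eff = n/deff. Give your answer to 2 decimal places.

deff = 1 + (18 − 1)·0.18 = 1 + 3.06 = 4.06.
n_eff = 1440 / 4.06 = 354.68.

354.68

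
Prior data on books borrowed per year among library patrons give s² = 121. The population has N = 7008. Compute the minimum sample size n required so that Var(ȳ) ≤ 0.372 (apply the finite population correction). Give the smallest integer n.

Without fpc, n₀ = s²/D = 121/0.372 = 325.2688.
With fpc, (1 − n/N)·s²/n ≤ D requires n ≥ n₀/(1 + n₀/N) = 325.2688/(1 + 325.2688/7008) = 310.8414.
Rounding up, n = 311.

311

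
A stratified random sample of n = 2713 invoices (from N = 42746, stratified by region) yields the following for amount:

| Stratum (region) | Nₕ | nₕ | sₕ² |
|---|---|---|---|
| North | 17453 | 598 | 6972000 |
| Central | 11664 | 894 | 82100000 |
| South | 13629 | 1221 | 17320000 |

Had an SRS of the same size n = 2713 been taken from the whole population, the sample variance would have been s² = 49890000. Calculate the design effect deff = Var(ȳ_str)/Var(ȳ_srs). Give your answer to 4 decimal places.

0.5518

Var(ȳ_str) = Σ Wₕ²(1−fₕ)sₕ²/nₕ with Wₕ = Nₕ/42746:
  North: (17453/42746)²·(1−598/17453)·6972000/598 = 1876.9992
  Central: (11664/42746)²·(1−894/11664)·82100000/894 = 6313.612
  South: (13629/42746)²·(1−1221/13629)·17320000/1221 = 1312.8256
  → Var(ȳ_str) = 9503.4368.
Var(ȳ_srs) = (1 − 2713/42746)·49890000/2713 = 17222.11.
deff = 9503.4368 / 17222.11 = 0.5518.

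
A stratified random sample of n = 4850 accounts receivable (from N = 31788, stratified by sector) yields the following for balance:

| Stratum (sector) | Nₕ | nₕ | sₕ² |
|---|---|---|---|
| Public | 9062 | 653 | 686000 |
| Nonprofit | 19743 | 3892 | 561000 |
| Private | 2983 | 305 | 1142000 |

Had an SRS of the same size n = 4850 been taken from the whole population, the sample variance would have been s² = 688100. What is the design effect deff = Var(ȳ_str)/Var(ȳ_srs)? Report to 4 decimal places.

Var(ȳ_str) = Σ Wₕ²(1−fₕ)sₕ²/nₕ with Wₕ = Nₕ/31788:
  Public: (9062/31788)²·(1−653/9062)·686000/653 = 79.223301
  Nonprofit: (19743/31788)²·(1−3892/19743)·561000/3892 = 44.64095
  Private: (2983/31788)²·(1−305/2983)·1142000/305 = 29.600816
  → Var(ȳ_str) = 153.46507.
Var(ȳ_srs) = (1 − 4850/31788)·688100/4850 = 120.22976.
deff = 153.46507 / 120.22976 = 1.2764.

1.2764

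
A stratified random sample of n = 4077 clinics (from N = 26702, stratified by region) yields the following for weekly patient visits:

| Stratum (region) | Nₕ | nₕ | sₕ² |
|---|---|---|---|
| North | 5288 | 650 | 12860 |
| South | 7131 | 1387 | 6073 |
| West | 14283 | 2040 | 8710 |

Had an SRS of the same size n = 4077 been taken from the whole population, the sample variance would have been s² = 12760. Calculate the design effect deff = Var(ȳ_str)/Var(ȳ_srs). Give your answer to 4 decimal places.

0.7464

Var(ȳ_str) = Σ Wₕ²(1−fₕ)sₕ²/nₕ with Wₕ = Nₕ/26702:
  North: (5288/26702)²·(1−650/5288)·12860/650 = 0.68055342
  South: (7131/26702)²·(1−1387/7131)·6073/1387 = 0.25153829
  West: (14283/26702)²·(1−2040/14283)·8710/2040 = 1.0471471
  → Var(ȳ_str) = 1.9792388.
Var(ȳ_srs) = (1 − 4077/26702)·12760/4077 = 2.6518854.
deff = 1.9792388 / 2.6518854 = 0.7464.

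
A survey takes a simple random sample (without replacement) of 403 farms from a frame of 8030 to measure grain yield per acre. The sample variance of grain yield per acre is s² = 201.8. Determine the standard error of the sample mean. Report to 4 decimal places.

Under SRS without replacement, Var(ȳ) = (1 − f)·s²/n with f = n/N = 403/8030 = 0.05018680.
Var(ȳ) = (1 − 0.05018680)·201.8/403 = 0.94981320·0.50074442 = 0.47561366.
SE(ȳ) = √(0.47561366) = 0.6896.

0.6896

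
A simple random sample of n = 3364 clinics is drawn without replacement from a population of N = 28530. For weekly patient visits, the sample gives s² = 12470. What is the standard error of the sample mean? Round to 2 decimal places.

1.81

Under SRS without replacement, Var(ȳ) = (1 − f)·s²/n with f = n/N = 3364/28530 = 0.11791097.
Var(ȳ) = (1 − 0.11791097)·12470/3364 = 0.88208903·3.7068966 = 3.2698128.
SE(ȳ) = √(3.2698128) = 1.81.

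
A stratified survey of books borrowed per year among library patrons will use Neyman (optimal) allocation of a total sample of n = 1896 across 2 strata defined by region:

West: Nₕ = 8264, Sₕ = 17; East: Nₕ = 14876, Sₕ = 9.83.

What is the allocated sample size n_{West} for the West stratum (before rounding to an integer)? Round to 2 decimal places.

929.01

Neyman allocation: nₕ = n·NₕSₕ / Σⱼ NⱼSⱼ.
Σ NⱼSⱼ = 8264·17 + 14876·9.83 = 286719.08.
n_{West} = 1896·8264·17 / 286719.08 = 929.01.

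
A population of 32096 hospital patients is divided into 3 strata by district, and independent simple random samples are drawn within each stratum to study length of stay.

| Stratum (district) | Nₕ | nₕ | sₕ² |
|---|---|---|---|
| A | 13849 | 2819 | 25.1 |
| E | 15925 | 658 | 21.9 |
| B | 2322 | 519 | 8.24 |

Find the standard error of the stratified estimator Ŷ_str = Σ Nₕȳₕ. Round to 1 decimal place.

Var(Ŷ_str) = Σₕ Nₕ²(1 − fₕ)sₕ²/nₕ.
A: 13849²·(1 − 2819/13849)·25.1/2819 = 1.3601054 × 10^6.
E: 15925²·(1 − 658/15925)·21.9/658 = 8.091916 × 10^6.
B: 2322²·(1 − 519/2322)·8.24/519 = 66468.794.
Sum = 9.5184902 × 10^6.
SE = √(9.5184902 × 10^6) = 3085.2.

3085.2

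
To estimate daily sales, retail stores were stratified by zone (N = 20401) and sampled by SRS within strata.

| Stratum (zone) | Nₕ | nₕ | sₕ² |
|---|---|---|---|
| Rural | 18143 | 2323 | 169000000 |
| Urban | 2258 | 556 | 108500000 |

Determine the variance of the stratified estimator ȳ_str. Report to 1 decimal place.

Var(ȳ_str) = Σₕ Wₕ²(1 − fₕ)sₕ²/nₕ with Wₕ = Nₕ/N, N = 20401.
Rural: Wₕ = 0.88931915; term = 0.88931915²·(1 − 0.12803836)·169000000/2323 = 50170.7.
Urban: Wₕ = 0.11068085; term = 0.11068085²·(1 − 0.24623561)·108500000/556 = 1801.9201.
Sum = 51972.62.

51972.6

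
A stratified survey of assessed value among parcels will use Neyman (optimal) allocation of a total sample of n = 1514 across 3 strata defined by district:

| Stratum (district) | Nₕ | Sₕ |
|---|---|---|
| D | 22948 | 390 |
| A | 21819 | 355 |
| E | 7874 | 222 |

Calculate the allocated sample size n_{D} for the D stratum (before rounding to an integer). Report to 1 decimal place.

734.7

Neyman allocation: nₕ = n·NₕSₕ / Σⱼ NⱼSⱼ.
Σ NⱼSⱼ = 22948·390 + 21819·355 + 7874·222 = 1.8443493 × 10^7.
n_{D} = 1514·22948·390 / (1.8443493 × 10^7) = 734.7.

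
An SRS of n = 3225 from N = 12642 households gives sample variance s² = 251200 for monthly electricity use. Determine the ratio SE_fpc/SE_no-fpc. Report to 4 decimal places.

f = n/N = 3225/12642 = 0.25510204.
SE_no-fpc = √(s²/n) = 8.8256146; SE_fpc = √((1−f)s²/n) = 7.6171648.
Ratio = √(1−f) = 0.86307471.

0.8631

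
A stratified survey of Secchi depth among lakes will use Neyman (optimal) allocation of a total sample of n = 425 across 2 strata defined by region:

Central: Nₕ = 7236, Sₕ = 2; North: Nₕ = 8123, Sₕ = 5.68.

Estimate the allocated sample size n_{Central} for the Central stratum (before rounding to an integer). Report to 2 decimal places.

101.48

Neyman allocation: nₕ = n·NₕSₕ / Σⱼ NⱼSⱼ.
Σ NⱼSⱼ = 7236·2 + 8123·5.68 = 60610.64.
n_{Central} = 425·7236·2 / 60610.64 = 101.48.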